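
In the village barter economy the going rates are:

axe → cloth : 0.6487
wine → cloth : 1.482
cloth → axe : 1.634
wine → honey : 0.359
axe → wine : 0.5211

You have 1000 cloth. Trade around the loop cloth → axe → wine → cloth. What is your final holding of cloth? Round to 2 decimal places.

1261.89

1000 cloth × 1.634 = 1634 axe
1634 axe × 0.5211 = 851.4774 wine
851.4774 wine × 1.482 = 1261.8895068 cloth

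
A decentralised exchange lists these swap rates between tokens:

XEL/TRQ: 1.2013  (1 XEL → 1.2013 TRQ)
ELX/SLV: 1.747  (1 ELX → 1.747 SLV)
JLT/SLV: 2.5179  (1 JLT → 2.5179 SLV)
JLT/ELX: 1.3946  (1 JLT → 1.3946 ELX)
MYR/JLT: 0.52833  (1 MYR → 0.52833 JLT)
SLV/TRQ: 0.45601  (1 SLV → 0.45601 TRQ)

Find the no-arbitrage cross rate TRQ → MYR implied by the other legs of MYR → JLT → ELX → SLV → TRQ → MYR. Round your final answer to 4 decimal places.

1.7036

Known legs of the cycle: 0.52833 × 1.3946 × 1.747 × 0.45601 = 0.58697851368092046
For no arbitrage the full-cycle product must be 1, so the missing rate is 1 / 0.58697851368092046 ≈ 1.703640.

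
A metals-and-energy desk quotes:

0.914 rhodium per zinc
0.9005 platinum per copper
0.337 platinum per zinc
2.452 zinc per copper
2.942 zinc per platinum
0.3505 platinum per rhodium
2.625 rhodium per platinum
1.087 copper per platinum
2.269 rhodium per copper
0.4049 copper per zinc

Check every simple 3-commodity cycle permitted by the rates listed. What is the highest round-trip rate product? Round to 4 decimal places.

platinum→zinc→copper→platinum: 2.942 × 0.4049 × 0.9005 = 1.07269
rhodium→platinum→zinc→rhodium: 0.3505 × 2.942 × 0.914 = 0.94249
platinum→copper→zinc→platinum: 1.087 × 2.452 × 0.337 = 0.89821
rhodium→platinum→copper→rhodium: 0.3505 × 1.087 × 2.269 = 0.86447
Maximum is platinum→zinc→copper→platinum at 1.0727; arbitrage exists.

1.0727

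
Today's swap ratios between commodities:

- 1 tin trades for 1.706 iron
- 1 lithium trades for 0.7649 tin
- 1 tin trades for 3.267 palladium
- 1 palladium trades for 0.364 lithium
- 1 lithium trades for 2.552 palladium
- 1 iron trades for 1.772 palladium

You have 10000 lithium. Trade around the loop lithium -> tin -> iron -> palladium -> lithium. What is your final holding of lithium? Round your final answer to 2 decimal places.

10000 lithium × 0.7649 = 7649 tin
7649 tin × 1.706 = 13049.194 iron
13049.194 iron × 1.772 = 23123.171768 palladium
23123.171768 palladium × 0.364 = 8416.834523552 lithium

8416.83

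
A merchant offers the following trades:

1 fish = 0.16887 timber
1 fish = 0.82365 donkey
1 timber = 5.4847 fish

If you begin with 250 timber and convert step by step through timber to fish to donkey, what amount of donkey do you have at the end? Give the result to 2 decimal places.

250 timber × 5.4847 = 1371.175 fish
1371.175 fish × 0.82365 = 1129.36828875 donkey

1129.37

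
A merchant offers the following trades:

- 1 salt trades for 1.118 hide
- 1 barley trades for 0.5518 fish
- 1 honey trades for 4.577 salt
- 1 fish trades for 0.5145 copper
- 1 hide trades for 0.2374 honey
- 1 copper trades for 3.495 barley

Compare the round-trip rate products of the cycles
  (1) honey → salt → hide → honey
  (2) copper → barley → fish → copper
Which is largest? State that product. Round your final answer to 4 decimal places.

(1) 4.577 × 1.118 × 0.2374 = 1.21480
(2) 3.495 × 0.5518 × 0.5145 = 0.99223
Highest is cycle (1) at 1.2148 (>1, arbitrage).

1.2148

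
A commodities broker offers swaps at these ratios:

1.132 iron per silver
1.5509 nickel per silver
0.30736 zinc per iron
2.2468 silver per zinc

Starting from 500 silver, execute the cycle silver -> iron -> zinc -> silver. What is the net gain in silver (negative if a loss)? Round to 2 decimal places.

-109.13

500 silver × 1.132 = 566 iron
566 iron × 0.30736 = 173.96576 zinc
173.96576 zinc × 2.2468 = 390.866269568 silver
Net change: 390.866269568 − 500 = -109.133730432 silver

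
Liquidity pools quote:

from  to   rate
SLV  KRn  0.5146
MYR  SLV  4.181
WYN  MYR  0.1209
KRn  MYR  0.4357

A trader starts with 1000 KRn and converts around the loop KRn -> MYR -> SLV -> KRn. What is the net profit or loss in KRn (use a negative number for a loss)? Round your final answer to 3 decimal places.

-62.573

1000 KRn × 0.4357 = 435.7 MYR
435.7 MYR × 4.181 = 1821.6617 SLV
1821.6617 SLV × 0.5146 = 937.42711082 KRn
Net change: 937.42711082 − 1000 = -62.57288918 KRn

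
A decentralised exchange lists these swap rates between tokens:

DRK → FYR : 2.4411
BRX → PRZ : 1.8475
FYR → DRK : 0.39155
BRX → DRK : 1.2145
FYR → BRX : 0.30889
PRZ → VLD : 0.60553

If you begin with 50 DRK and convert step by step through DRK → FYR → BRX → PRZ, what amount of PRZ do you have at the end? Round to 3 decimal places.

69.654

50 DRK × 2.4411 = 122.055 FYR
122.055 FYR × 0.30889 = 37.70156895 BRX
37.70156895 BRX × 1.8475 = 69.653648635125 PRZ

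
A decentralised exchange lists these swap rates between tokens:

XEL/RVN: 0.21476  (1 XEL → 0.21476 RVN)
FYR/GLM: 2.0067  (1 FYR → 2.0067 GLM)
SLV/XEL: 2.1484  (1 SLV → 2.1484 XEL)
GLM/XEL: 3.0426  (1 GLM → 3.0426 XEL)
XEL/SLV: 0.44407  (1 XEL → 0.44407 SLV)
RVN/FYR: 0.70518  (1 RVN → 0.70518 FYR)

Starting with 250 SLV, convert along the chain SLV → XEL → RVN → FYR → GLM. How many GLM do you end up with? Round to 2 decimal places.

250 SLV × 2.1484 = 537.1 XEL
537.1 XEL × 0.21476 = 115.347596 RVN
115.347596 RVN × 0.70518 = 81.34081774728 FYR
81.34081774728 FYR × 2.0067 = 163.226618973466776 GLM

163.23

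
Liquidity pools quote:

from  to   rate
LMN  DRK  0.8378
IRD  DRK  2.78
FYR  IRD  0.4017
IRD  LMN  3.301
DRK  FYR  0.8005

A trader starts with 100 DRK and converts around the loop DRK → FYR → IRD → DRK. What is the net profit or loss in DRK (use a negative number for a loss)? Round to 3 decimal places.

100 DRK × 0.8005 = 80.05 FYR
80.05 FYR × 0.4017 = 32.156085 IRD
32.156085 IRD × 2.78 = 89.3939163 DRK
Net change: 89.3939163 − 100 = -10.6060837 DRK

-10.606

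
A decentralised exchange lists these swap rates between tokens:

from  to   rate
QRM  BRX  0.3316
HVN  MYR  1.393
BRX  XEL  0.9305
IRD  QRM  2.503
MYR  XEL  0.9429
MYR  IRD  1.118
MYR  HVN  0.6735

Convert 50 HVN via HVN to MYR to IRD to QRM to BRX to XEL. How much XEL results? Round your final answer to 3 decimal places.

50 HVN × 1.393 = 69.65 MYR
69.65 MYR × 1.118 = 77.8687 IRD
77.8687 IRD × 2.503 = 194.9053561 QRM
194.9053561 QRM × 0.3316 = 64.63061608276 BRX
64.63061608276 BRX × 0.9305 = 60.13878826500818 XEL

60.139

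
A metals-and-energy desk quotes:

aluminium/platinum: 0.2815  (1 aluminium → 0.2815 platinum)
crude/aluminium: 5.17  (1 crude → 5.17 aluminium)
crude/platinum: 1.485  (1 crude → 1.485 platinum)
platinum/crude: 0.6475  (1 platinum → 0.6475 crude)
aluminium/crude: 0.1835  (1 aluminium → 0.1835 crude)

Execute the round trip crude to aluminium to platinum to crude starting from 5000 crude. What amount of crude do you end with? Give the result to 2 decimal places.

4711.71

5000 crude × 5.17 = 25850 aluminium
25850 aluminium × 0.2815 = 7276.775 platinum
7276.775 platinum × 0.6475 = 4711.7118125 crude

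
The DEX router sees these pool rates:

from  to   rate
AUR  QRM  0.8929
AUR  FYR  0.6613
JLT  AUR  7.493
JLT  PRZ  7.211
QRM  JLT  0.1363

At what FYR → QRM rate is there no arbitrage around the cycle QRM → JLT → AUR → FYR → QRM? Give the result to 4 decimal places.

1.4806

Known legs of the cycle: 0.1363 × 7.493 × 0.6613 = 0.67538297867
For no arbitrage the full-cycle product must be 1, so the missing rate is 1 / 0.67538297867 ≈ 1.480641.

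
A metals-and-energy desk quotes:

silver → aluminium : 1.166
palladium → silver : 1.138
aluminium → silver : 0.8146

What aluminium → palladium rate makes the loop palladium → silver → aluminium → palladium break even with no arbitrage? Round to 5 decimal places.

Known legs of the cycle: 1.138 × 1.166 = 1.326908
For no arbitrage the full-cycle product must be 1, so the missing rate is 1 / 1.326908 ≈ 0.7536318.

0.75363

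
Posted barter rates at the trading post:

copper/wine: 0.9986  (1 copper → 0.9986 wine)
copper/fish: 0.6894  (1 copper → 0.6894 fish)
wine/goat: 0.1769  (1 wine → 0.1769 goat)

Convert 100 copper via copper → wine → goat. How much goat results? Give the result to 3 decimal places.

100 copper × 0.9986 = 99.86 wine
99.86 wine × 0.1769 = 17.665234 goat

17.665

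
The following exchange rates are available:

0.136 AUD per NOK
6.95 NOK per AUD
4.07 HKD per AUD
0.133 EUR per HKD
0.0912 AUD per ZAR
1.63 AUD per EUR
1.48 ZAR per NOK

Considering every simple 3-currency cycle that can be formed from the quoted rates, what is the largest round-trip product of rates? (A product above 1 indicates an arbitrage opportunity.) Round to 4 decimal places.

ZAR→AUD→NOK→ZAR: 0.0912 × 6.95 × 1.48 = 0.93808
HKD→EUR→AUD→HKD: 0.133 × 1.63 × 4.07 = 0.88234
Maximum is ZAR→AUD→NOK→ZAR at 0.9381; no arbitrage — every cycle loses value.

0.9381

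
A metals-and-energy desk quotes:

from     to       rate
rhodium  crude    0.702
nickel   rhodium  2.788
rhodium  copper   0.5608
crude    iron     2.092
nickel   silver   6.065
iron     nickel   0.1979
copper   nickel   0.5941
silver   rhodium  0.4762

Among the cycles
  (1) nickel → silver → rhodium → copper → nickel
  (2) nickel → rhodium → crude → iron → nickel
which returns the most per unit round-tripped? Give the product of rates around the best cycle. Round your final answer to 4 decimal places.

(1) 6.065 × 0.4762 × 0.5608 × 0.5941 = 0.96225
(2) 2.788 × 0.702 × 2.092 × 0.1979 = 0.81028
Highest is cycle (1) at 0.9622 (≤1, no arbitrage).

0.9622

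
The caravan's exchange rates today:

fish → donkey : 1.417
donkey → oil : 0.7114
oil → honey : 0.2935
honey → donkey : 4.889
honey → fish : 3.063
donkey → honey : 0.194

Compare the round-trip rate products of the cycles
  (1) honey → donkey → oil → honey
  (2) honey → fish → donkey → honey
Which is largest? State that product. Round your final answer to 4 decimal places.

1.0208

(1) 4.889 × 0.7114 × 0.2935 = 1.02080
(2) 3.063 × 1.417 × 0.194 = 0.84201
Highest is cycle (1) at 1.0208 (>1, arbitrage).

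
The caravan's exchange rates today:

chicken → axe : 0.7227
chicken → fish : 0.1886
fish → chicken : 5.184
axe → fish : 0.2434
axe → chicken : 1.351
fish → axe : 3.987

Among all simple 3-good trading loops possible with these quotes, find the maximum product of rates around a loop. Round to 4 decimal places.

axe→chicken→fish→axe: 1.351 × 0.1886 × 3.987 = 1.01588
axe→fish→chicken→axe: 0.2434 × 5.184 × 0.7227 = 0.91189
Maximum is axe→chicken→fish→axe at 1.0159; arbitrage exists.

1.0159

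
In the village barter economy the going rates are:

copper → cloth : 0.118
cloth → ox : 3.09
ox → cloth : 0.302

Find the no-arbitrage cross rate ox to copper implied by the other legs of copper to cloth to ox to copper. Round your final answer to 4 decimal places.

2.7426

Known legs of the cycle: 0.118 × 3.09 = 0.36462
For no arbitrage the full-cycle product must be 1, so the missing rate is 1 / 0.36462 ≈ 2.742581.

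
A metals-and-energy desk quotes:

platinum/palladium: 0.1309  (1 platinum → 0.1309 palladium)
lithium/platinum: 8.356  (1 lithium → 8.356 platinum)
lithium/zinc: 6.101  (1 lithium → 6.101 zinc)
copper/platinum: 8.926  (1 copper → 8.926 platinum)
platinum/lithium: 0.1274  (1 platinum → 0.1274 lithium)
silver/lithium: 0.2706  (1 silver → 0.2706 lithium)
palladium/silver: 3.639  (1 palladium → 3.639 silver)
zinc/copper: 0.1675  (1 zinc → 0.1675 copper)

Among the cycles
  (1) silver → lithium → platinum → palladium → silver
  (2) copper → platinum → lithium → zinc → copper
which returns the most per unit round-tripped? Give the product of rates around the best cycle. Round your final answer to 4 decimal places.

(1) 0.2706 × 8.356 × 0.1309 × 3.639 = 1.07708
(2) 8.926 × 0.1274 × 6.101 × 0.1675 = 1.16210
Highest is cycle (2) at 1.1621 (>1, arbitrage).

1.1621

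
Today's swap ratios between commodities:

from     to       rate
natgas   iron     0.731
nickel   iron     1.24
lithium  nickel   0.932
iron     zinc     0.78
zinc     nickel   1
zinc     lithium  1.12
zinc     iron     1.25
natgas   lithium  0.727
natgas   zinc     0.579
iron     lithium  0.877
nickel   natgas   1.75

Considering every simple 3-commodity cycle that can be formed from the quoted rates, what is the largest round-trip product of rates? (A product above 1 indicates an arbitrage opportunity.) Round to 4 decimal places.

1.1857

lithium→nickel→natgas→lithium: 0.932 × 1.75 × 0.727 = 1.18574
lithium→nickel→iron→lithium: 0.932 × 1.24 × 0.877 = 1.01353
nickel→natgas→zinc→nickel: 1.75 × 0.579 × 1 = 1.01325
iron→zinc→nickel→iron: 0.78 × 1 × 1.24 = 0.96720
Maximum is lithium→nickel→natgas→lithium at 1.1857; arbitrage exists.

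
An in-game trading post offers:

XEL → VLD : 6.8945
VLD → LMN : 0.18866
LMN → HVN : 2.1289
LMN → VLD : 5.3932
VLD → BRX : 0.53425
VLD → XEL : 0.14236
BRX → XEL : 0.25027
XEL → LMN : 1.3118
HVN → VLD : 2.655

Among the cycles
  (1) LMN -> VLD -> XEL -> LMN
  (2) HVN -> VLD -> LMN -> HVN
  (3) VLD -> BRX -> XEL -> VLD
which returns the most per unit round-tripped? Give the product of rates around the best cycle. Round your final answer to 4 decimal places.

1.0663

(1) 5.3932 × 0.14236 × 1.3118 = 1.00717
(2) 2.655 × 0.18866 × 2.1289 = 1.06635
(3) 0.53425 × 0.25027 × 6.8945 = 0.92184
Highest is cycle (2) at 1.0663 (>1, arbitrage).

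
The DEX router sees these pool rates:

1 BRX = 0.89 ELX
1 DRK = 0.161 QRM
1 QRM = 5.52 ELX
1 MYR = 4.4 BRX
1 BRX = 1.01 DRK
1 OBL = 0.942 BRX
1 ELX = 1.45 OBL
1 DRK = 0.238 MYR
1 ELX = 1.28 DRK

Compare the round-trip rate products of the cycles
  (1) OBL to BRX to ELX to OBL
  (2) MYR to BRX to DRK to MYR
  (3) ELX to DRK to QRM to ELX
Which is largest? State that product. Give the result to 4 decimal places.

1.2157

(1) 0.942 × 0.89 × 1.45 = 1.21565
(2) 4.4 × 1.01 × 0.238 = 1.05767
(3) 1.28 × 0.161 × 5.52 = 1.13756
Highest is cycle (1) at 1.2157 (>1, arbitrage).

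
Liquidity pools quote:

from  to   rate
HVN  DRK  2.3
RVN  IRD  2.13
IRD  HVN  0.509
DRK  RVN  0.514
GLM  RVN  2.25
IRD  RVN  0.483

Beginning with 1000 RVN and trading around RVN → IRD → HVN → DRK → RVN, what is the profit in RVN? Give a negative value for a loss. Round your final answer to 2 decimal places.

1000 RVN × 2.13 = 2130 IRD
2130 IRD × 0.509 = 1084.17 HVN
1084.17 HVN × 2.3 = 2493.591 DRK
2493.591 DRK × 0.514 = 1281.705774 RVN
Net change: 1281.705774 − 1000 = 281.705774 RVN

281.71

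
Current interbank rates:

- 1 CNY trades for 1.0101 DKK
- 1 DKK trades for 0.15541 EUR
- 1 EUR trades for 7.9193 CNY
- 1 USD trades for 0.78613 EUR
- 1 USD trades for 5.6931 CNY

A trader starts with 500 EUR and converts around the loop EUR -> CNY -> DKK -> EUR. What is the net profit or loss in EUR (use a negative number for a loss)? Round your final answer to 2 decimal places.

121.58

500 EUR × 7.9193 = 3959.65 CNY
3959.65 CNY × 1.0101 = 3999.642465 DKK
3999.642465 DKK × 0.15541 = 621.58443548565 EUR
Net change: 621.58443548565 − 500 = 121.58443548565 EUR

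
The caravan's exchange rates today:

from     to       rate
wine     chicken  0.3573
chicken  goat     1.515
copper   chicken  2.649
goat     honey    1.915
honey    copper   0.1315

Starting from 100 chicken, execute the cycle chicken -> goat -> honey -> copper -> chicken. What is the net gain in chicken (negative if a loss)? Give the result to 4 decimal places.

100 chicken × 1.515 = 151.5 goat
151.5 goat × 1.915 = 290.1225 honey
290.1225 honey × 0.1315 = 38.15110875 copper
38.15110875 copper × 2.649 = 101.06228707875 chicken
Net change: 101.06228707875 − 100 = 1.06228707875 chicken

1.0623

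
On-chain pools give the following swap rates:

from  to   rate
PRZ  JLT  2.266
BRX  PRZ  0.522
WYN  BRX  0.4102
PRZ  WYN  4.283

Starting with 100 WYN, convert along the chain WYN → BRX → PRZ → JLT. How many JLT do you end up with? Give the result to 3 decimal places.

48.521

100 WYN × 0.4102 = 41.02 BRX
41.02 BRX × 0.522 = 21.41244 PRZ
21.41244 PRZ × 2.266 = 48.52058904 JLT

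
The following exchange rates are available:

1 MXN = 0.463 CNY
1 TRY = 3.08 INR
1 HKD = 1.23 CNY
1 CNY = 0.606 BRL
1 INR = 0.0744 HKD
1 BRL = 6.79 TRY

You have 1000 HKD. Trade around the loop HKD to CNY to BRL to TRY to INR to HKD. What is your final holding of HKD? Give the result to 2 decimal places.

1159.77

1000 HKD × 1.23 = 1230 CNY
1230 CNY × 0.606 = 745.38 BRL
745.38 BRL × 6.79 = 5061.1302 TRY
5061.1302 TRY × 3.08 = 15588.281016 INR
15588.281016 INR × 0.0744 = 1159.7681075904 HKD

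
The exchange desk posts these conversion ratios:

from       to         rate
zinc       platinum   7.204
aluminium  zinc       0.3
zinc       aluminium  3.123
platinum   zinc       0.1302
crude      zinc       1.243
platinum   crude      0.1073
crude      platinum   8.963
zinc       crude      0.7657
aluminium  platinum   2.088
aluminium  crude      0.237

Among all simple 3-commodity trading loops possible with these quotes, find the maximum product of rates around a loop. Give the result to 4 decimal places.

0.9608

zinc→platinum→crude→zinc: 7.204 × 0.1073 × 1.243 = 0.96083
zinc→aluminium→crude→zinc: 3.123 × 0.237 × 1.243 = 0.92001
zinc→crude→platinum→zinc: 0.7657 × 8.963 × 0.1302 = 0.89356
zinc→aluminium→platinum→zinc: 3.123 × 2.088 × 0.1302 = 0.84901
Maximum is zinc→platinum→crude→zinc at 0.9608; no arbitrage — every cycle loses value.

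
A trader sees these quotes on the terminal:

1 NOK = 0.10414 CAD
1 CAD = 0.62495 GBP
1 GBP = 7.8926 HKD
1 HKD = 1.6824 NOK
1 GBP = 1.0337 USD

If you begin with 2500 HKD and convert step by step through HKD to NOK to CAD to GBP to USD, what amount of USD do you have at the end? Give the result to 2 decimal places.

282.96

2500 HKD × 1.6824 = 4206 NOK
4206 NOK × 0.10414 = 438.01284 CAD
438.01284 CAD × 0.62495 = 273.736124358 GBP
273.736124358 GBP × 1.0337 = 282.9610317488646 USD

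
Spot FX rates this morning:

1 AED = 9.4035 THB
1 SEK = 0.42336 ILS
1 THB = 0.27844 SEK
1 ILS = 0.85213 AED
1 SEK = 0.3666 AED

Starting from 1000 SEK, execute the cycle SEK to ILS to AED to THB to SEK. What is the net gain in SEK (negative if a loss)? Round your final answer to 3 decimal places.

1000 SEK × 0.42336 = 423.36 ILS
423.36 ILS × 0.85213 = 360.7577568 AED
360.7577568 AED × 9.4035 = 3392.3855660688 THB
3392.3855660688 THB × 0.27844 = 944.575837016196672 SEK
Net change: 944.575837016196672 − 1000 = -55.424162983803328 SEK

-55.424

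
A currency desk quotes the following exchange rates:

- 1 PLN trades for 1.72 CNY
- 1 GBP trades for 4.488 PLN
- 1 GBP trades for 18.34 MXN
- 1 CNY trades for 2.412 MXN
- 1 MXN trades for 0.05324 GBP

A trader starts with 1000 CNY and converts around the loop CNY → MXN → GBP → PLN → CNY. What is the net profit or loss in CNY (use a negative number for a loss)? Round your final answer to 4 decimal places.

1000 CNY × 2.412 = 2412 MXN
2412 MXN × 0.05324 = 128.41488 GBP
128.41488 GBP × 4.488 = 576.32598144 PLN
576.32598144 PLN × 1.72 = 991.2806880768 CNY
Net change: 991.2806880768 − 1000 = -8.7193119232 CNY

-8.7193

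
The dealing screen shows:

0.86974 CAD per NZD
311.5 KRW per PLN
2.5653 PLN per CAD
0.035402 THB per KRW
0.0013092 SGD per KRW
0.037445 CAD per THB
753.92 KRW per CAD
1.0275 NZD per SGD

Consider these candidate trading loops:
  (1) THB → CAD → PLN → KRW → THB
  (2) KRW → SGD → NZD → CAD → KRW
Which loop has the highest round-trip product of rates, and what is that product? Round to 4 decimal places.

1.0593

(1) 0.037445 × 2.5653 × 311.5 × 0.035402 = 1.05930
(2) 0.0013092 × 1.0275 × 0.86974 × 753.92 = 0.88207
Highest is cycle (1) at 1.0593 (>1, arbitrage).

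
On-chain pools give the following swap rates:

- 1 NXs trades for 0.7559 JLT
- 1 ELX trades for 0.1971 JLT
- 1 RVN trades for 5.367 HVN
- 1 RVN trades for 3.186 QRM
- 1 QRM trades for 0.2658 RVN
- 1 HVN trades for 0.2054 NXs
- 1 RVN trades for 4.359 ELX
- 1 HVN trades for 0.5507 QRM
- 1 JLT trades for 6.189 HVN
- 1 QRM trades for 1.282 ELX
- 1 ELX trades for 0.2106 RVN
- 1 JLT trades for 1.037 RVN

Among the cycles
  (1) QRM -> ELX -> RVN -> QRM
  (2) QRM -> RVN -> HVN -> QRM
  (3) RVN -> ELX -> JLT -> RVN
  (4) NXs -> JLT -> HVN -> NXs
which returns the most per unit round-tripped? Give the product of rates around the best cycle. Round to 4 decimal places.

(1) 1.282 × 0.2106 × 3.186 = 0.86019
(2) 0.2658 × 5.367 × 0.5507 = 0.78560
(3) 4.359 × 0.1971 × 1.037 = 0.89095
(4) 0.7559 × 6.189 × 0.2054 = 0.96092
Highest is cycle (4) at 0.9609 (≤1, no arbitrage).

0.9609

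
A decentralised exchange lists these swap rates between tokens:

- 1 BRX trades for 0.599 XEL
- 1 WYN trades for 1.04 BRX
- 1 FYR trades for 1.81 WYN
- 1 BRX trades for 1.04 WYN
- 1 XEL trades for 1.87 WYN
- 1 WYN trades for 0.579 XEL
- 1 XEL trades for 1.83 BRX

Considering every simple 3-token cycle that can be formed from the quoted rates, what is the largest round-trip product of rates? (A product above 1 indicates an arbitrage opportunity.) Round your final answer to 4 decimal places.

XEL→WYN→BRX→XEL: 1.87 × 1.04 × 0.599 = 1.16494
XEL→BRX→WYN→XEL: 1.83 × 1.04 × 0.579 = 1.10195
Maximum is XEL→WYN→BRX→XEL at 1.1649; arbitrage exists.

1.1649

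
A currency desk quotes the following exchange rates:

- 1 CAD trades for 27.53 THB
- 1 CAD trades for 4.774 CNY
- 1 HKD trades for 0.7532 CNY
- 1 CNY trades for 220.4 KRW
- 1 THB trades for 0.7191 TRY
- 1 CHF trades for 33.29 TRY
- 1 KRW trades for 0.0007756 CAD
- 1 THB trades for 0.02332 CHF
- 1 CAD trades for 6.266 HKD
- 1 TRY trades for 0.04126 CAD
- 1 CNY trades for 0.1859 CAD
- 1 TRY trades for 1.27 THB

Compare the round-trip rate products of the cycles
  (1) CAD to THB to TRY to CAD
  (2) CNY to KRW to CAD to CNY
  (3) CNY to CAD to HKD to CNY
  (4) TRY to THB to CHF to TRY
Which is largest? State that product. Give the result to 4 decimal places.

0.9859

(1) 27.53 × 0.7191 × 0.04126 = 0.81682
(2) 220.4 × 0.0007756 × 4.774 = 0.81608
(3) 0.1859 × 6.266 × 0.7532 = 0.87736
(4) 1.27 × 0.02332 × 33.29 = 0.98593
Highest is cycle (4) at 0.9859 (≤1, no arbitrage).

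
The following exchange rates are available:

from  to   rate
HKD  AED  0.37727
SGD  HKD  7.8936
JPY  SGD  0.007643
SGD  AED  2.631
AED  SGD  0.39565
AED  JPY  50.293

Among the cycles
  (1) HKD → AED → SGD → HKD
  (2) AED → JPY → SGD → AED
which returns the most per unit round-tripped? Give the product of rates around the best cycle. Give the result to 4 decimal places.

1.1783

(1) 0.37727 × 0.39565 × 7.8936 = 1.17825
(2) 50.293 × 0.007643 × 2.631 = 1.01133
Highest is cycle (1) at 1.1783 (>1, arbitrage).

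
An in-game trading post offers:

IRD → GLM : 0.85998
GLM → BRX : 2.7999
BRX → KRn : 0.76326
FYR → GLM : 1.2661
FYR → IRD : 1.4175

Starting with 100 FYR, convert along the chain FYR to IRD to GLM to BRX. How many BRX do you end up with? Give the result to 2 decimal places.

341.31

100 FYR × 1.4175 = 141.75 IRD
141.75 IRD × 0.85998 = 121.902165 GLM
121.902165 GLM × 2.7999 = 341.3138717835 BRX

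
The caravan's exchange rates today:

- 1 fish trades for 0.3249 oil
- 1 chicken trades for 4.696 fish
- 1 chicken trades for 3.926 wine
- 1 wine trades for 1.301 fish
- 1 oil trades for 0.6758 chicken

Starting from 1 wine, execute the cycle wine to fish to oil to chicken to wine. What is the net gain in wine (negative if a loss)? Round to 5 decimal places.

1 wine × 1.301 = 1.301 fish
1.301 fish × 0.3249 = 0.4226949 oil
0.4226949 oil × 0.6758 = 0.28565721342 chicken
0.28565721342 chicken × 3.926 = 1.12149021988692 wine
Net change: 1.12149021988692 − 1 = 0.12149021988692 wine

0.12149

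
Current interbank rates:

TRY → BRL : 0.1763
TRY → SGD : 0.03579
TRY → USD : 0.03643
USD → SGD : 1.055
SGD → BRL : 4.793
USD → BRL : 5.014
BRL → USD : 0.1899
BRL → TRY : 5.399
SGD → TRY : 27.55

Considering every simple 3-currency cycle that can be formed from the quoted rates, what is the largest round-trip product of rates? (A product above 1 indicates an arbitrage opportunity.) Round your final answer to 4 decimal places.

1.0588

TRY→USD→SGD→TRY: 0.03643 × 1.055 × 27.55 = 1.05885
TRY→USD→BRL→TRY: 0.03643 × 5.014 × 5.399 = 0.98618
USD→SGD→BRL→USD: 1.055 × 4.793 × 0.1899 = 0.96025
TRY→SGD→BRL→TRY: 0.03579 × 4.793 × 5.399 = 0.92615
Maximum is TRY→USD→SGD→TRY at 1.0588; arbitrage exists.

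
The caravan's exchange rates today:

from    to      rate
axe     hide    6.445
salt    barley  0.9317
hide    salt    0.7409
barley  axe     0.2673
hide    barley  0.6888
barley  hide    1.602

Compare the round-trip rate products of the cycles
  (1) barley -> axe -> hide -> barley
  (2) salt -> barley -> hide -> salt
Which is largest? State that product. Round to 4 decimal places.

1.1866

(1) 0.2673 × 6.445 × 0.6888 = 1.18663
(2) 0.9317 × 1.602 × 0.7409 = 1.10586
Highest is cycle (1) at 1.1866 (>1, arbitrage).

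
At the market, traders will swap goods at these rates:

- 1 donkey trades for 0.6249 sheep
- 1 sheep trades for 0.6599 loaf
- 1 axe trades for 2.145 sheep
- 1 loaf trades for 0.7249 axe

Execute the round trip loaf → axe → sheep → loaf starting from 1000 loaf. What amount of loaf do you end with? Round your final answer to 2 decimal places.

1000 loaf × 0.7249 = 724.9 axe
724.9 axe × 2.145 = 1554.9105 sheep
1554.9105 sheep × 0.6599 = 1026.08543895 loaf

1026.09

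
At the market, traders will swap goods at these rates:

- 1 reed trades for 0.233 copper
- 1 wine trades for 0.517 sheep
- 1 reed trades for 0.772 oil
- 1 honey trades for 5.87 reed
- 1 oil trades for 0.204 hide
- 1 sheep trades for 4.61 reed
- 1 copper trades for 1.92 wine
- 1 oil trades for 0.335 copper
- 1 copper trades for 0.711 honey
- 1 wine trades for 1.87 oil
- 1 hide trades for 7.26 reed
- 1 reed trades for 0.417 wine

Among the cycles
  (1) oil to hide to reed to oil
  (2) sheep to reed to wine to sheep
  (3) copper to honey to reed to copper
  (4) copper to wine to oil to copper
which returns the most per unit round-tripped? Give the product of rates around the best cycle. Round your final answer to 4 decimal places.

(1) 0.204 × 7.26 × 0.772 = 1.14336
(2) 4.61 × 0.417 × 0.517 = 0.99387
(3) 0.711 × 5.87 × 0.233 = 0.97244
(4) 1.92 × 1.87 × 0.335 = 1.20278
Highest is cycle (4) at 1.2028 (>1, arbitrage).

1.2028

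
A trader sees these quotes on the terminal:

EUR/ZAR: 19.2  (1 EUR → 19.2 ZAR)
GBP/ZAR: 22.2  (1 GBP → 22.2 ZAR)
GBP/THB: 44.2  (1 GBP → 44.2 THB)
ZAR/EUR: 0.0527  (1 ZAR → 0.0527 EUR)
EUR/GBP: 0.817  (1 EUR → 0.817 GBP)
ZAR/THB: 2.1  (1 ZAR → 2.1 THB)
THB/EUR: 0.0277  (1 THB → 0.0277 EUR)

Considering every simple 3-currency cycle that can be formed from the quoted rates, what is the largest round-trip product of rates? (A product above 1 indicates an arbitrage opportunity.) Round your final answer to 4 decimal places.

ZAR→THB→EUR→ZAR: 2.1 × 0.0277 × 19.2 = 1.11686
GBP→THB→EUR→GBP: 44.2 × 0.0277 × 0.817 = 1.00029
ZAR→EUR→GBP→ZAR: 0.0527 × 0.817 × 22.2 = 0.95584
Maximum is ZAR→THB→EUR→ZAR at 1.1169; arbitrage exists.

1.1169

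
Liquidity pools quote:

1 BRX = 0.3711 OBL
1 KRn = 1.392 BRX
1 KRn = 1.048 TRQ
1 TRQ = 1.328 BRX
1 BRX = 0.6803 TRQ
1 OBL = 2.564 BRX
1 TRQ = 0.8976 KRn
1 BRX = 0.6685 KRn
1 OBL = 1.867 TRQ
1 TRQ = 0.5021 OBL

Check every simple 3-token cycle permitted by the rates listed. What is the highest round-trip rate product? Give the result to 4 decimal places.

BRX→KRn→TRQ→BRX: 0.6685 × 1.048 × 1.328 = 0.93038
OBL→TRQ→BRX→OBL: 1.867 × 1.328 × 0.3711 = 0.92010
OBL→BRX→TRQ→OBL: 2.564 × 0.6803 × 0.5021 = 0.87581
BRX→TRQ→KRn→BRX: 0.6803 × 0.8976 × 1.392 = 0.85001
Maximum is BRX→KRn→TRQ→BRX at 0.9304; no arbitrage — every cycle loses value.

0.9304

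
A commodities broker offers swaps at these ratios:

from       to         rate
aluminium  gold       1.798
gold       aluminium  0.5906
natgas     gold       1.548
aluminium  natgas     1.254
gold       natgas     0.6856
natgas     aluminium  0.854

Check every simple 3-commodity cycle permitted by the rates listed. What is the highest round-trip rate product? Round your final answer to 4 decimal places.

natgas→gold→aluminium→natgas: 1.548 × 0.5906 × 1.254 = 1.14647
natgas→aluminium→gold→natgas: 0.854 × 1.798 × 0.6856 = 1.05273
Maximum is natgas→gold→aluminium→natgas at 1.1465; arbitrage exists.

1.1465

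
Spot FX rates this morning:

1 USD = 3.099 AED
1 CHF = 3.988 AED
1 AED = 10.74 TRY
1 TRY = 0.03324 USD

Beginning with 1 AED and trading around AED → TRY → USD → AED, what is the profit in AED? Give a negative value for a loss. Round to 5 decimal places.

0.10634

1 AED × 10.74 = 10.74 TRY
10.74 TRY × 0.03324 = 0.3569976 USD
0.3569976 USD × 3.099 = 1.1063355624 AED
Net change: 1.1063355624 − 1 = 0.1063355624 AED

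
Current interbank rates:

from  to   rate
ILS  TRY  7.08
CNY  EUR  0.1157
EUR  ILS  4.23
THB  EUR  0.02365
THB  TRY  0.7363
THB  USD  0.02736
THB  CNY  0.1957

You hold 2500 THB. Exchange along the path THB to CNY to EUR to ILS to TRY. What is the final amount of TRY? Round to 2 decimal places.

2500 THB × 0.1957 = 489.25 CNY
489.25 CNY × 0.1157 = 56.606225 EUR
56.606225 EUR × 4.23 = 239.44433175 ILS
239.44433175 ILS × 7.08 = 1695.26586879 TRY

1695.27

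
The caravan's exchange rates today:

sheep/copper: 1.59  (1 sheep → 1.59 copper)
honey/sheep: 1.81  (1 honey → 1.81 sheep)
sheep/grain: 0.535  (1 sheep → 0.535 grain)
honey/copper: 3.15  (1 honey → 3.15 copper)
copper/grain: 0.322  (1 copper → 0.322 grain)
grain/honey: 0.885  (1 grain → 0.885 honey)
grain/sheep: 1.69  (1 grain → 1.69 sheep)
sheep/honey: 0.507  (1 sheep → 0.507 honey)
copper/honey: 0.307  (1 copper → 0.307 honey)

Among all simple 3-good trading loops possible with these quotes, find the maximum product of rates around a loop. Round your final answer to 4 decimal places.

honey→copper→grain→honey: 3.15 × 0.322 × 0.885 = 0.89766
honey→sheep→copper→honey: 1.81 × 1.59 × 0.307 = 0.88352
copper→grain→sheep→copper: 0.322 × 1.69 × 1.59 = 0.86525
honey→sheep→grain→honey: 1.81 × 0.535 × 0.885 = 0.85699
Maximum is honey→copper→grain→honey at 0.8977; no arbitrage — every cycle loses value.

0.8977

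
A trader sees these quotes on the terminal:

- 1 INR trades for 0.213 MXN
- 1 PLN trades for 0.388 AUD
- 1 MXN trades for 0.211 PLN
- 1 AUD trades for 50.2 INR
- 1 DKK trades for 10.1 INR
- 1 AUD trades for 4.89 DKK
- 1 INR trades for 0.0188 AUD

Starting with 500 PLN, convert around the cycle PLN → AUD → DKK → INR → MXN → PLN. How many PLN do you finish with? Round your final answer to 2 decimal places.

500 PLN × 0.388 = 194 AUD
194 AUD × 4.89 = 948.66 DKK
948.66 DKK × 10.1 = 9581.466 INR
9581.466 INR × 0.213 = 2040.852258 MXN
2040.852258 MXN × 0.211 = 430.619826438 PLN

430.62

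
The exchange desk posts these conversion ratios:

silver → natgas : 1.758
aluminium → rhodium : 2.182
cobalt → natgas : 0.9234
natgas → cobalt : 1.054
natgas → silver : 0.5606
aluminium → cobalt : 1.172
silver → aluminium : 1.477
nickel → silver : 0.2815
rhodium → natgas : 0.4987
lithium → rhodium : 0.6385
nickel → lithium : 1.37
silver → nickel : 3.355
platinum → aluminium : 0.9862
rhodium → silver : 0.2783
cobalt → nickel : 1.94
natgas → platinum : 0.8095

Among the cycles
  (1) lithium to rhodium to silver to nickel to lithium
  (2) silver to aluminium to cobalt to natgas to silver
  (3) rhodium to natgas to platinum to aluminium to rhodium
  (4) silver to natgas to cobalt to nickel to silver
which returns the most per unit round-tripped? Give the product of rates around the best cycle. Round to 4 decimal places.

1.0119

(1) 0.6385 × 0.2783 × 3.355 × 1.37 = 0.81675
(2) 1.477 × 1.172 × 0.9234 × 0.5606 = 0.89609
(3) 0.4987 × 0.8095 × 0.9862 × 2.182 = 0.86871
(4) 1.758 × 1.054 × 1.94 × 0.2815 = 1.01190
Highest is cycle (4) at 1.0119 (>1, arbitrage).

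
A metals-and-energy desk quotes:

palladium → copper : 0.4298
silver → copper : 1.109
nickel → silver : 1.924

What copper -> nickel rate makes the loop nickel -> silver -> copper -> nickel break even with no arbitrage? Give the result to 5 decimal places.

Known legs of the cycle: 1.924 × 1.109 = 2.133716
For no arbitrage the full-cycle product must be 1, so the missing rate is 1 / 2.133716 ≈ 0.4686659.

0.46867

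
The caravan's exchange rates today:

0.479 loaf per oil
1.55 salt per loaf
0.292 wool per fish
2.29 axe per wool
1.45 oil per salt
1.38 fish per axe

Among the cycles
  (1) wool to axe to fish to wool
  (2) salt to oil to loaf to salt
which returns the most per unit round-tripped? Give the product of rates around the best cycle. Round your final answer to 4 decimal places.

1.0766

(1) 2.29 × 1.38 × 0.292 = 0.92278
(2) 1.45 × 0.479 × 1.55 = 1.07655
Highest is cycle (2) at 1.0766 (>1, arbitrage).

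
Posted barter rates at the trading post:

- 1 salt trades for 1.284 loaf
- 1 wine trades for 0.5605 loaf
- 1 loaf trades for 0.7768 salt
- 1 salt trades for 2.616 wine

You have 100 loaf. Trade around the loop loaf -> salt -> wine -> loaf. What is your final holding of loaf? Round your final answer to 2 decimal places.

113.90

100 loaf × 0.7768 = 77.68 salt
77.68 salt × 2.616 = 203.21088 wine
203.21088 wine × 0.5605 = 113.89969824 loaf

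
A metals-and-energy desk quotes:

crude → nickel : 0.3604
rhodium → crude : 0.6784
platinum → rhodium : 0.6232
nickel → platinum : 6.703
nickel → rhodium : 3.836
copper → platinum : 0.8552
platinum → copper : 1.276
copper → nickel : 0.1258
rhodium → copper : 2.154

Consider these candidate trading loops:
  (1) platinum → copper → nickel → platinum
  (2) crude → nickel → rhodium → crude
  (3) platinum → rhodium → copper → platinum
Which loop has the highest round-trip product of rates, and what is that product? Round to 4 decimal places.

1.1480

(1) 1.276 × 0.1258 × 6.703 = 1.07597
(2) 0.3604 × 3.836 × 0.6784 = 0.93788
(3) 0.6232 × 2.154 × 0.8552 = 1.14800
Highest is cycle (3) at 1.1480 (>1, arbitrage).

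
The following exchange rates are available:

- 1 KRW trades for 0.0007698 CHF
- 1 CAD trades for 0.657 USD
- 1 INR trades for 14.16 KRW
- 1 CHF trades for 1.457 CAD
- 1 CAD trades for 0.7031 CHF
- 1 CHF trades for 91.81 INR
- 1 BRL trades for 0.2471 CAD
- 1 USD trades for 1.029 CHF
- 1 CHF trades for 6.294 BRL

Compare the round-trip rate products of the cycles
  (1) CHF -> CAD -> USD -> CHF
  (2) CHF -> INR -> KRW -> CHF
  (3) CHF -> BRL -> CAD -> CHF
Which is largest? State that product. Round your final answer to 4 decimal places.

(1) 1.457 × 0.657 × 1.029 = 0.98501
(2) 91.81 × 14.16 × 0.0007698 = 1.00076
(3) 6.294 × 0.2471 × 0.7031 = 1.09349
Highest is cycle (3) at 1.0935 (>1, arbitrage).

1.0935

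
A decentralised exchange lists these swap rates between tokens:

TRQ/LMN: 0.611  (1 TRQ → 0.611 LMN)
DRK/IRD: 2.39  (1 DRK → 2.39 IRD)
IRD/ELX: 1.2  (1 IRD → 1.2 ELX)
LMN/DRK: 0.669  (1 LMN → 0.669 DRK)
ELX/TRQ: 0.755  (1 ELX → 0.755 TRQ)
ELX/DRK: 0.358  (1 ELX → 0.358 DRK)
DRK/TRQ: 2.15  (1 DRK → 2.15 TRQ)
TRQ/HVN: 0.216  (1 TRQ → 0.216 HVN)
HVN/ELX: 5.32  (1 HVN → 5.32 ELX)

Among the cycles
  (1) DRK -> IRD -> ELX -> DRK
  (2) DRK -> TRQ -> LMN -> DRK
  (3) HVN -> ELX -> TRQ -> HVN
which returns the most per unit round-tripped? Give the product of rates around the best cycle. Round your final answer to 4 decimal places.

(1) 2.39 × 1.2 × 0.358 = 1.02674
(2) 2.15 × 0.611 × 0.669 = 0.87883
(3) 5.32 × 0.755 × 0.216 = 0.86759
Highest is cycle (1) at 1.0267 (>1, arbitrage).

1.0267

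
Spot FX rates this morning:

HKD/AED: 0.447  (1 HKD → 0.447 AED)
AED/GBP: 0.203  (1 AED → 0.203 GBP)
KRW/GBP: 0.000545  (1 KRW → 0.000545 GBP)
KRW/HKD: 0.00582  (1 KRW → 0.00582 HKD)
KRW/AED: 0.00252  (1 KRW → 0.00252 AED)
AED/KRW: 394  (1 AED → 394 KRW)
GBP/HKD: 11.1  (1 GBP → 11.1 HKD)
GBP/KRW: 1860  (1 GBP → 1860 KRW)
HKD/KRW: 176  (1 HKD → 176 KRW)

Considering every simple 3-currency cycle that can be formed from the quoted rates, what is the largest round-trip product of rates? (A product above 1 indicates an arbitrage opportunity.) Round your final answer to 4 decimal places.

1.0647

GBP→HKD→KRW→GBP: 11.1 × 176 × 0.000545 = 1.06471
KRW→HKD→AED→KRW: 0.00582 × 0.447 × 394 = 1.02501
GBP→HKD→AED→GBP: 11.1 × 0.447 × 0.203 = 1.00723
GBP→KRW→AED→GBP: 1860 × 0.00252 × 0.203 = 0.95150
Maximum is GBP→HKD→KRW→GBP at 1.0647; arbitrage exists.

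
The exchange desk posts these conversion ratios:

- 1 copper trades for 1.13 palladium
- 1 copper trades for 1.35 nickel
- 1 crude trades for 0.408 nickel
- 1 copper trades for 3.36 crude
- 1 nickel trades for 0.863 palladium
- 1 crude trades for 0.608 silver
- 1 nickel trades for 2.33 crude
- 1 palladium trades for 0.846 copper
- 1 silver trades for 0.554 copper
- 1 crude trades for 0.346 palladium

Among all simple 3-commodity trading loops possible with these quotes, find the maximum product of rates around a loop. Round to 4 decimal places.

1.1318

copper→crude→silver→copper: 3.36 × 0.608 × 0.554 = 1.13176
copper→nickel→palladium→copper: 1.35 × 0.863 × 0.846 = 0.98563
copper→crude→palladium→copper: 3.36 × 0.346 × 0.846 = 0.98353
Maximum is copper→crude→silver→copper at 1.1318; arbitrage exists.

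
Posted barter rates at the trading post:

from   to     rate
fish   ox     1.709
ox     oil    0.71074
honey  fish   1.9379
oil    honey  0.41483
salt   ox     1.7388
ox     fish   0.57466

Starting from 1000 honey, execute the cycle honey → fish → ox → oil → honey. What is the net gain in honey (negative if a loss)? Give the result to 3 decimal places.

-23.540

1000 honey × 1.9379 = 1937.9 fish
1937.9 fish × 1.709 = 3311.8711 ox
3311.8711 ox × 0.71074 = 2353.879265614 oil
2353.879265614 oil × 0.41483 = 976.45973575465562 honey
Net change: 976.45973575465562 − 1000 = -23.54026424534438 honey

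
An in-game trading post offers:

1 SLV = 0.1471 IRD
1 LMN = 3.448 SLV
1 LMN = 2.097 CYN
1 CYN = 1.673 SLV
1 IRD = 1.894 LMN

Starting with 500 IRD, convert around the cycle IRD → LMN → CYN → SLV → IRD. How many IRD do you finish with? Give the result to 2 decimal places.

488.72

500 IRD × 1.894 = 947 LMN
947 LMN × 2.097 = 1985.859 CYN
1985.859 CYN × 1.673 = 3322.342107 SLV
3322.342107 SLV × 0.1471 = 488.7165239397 IRD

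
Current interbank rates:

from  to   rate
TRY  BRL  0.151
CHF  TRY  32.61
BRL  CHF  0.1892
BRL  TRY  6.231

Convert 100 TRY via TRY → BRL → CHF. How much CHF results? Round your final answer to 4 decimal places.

100 TRY × 0.151 = 15.1 BRL
15.1 BRL × 0.1892 = 2.85692 CHF

2.8569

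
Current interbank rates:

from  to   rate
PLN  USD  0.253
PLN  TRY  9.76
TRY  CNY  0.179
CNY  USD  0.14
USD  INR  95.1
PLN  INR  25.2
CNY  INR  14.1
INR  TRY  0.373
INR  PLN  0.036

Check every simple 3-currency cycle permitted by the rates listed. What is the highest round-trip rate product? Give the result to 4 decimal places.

0.9414

INR→TRY→CNY→INR: 0.373 × 0.179 × 14.1 = 0.94141
USD→INR→PLN→USD: 95.1 × 0.036 × 0.253 = 0.86617
Maximum is INR→TRY→CNY→INR at 0.9414; no arbitrage — every cycle loses value.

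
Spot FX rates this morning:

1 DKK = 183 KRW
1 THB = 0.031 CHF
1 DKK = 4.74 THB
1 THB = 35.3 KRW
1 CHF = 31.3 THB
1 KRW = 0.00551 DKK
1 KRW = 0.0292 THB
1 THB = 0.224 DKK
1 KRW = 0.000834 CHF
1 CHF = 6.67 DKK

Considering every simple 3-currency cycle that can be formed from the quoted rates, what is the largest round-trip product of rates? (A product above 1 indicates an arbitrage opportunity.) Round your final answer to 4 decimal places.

KRW→THB→DKK→KRW: 0.0292 × 0.224 × 183 = 1.19697
CHF→DKK→KRW→CHF: 6.67 × 183 × 0.000834 = 1.01799
CHF→DKK→THB→CHF: 6.67 × 4.74 × 0.031 = 0.98009
KRW→DKK→THB→KRW: 0.00551 × 4.74 × 35.3 = 0.92194
CHF→THB→KRW→CHF: 31.3 × 35.3 × 0.000834 = 0.92148
Maximum is KRW→THB→DKK→KRW at 1.1970; arbitrage exists.

1.1970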